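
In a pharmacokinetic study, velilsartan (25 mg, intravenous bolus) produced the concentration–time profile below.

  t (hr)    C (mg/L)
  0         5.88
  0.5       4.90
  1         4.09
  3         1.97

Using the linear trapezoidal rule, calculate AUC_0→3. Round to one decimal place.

AUC = 11.0 mg/L·hr

Trapezoidal AUC_0→3:
  [0→0.5]: (5.88+4.90)/2 × 0.5 = 2.695
  [0.5→1]: (4.90+4.09)/2 × 0.5 = 2.2475
  [1→3]: (4.09+1.97)/2 × 2 = 6.06
  Sum = 11.0025 mg/L·hr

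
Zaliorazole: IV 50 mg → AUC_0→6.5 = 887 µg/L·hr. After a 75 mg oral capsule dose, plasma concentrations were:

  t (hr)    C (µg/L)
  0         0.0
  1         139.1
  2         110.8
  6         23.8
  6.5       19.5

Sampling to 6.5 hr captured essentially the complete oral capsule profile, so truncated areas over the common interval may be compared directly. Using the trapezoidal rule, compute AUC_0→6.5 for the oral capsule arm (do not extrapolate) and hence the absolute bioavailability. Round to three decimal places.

F = 0.357

Trapezoidal AUC_0→6.5 (oral capsule):
  [0→1]: (0.0+139.1)/2 × 1 = 69.55
  [1→2]: (139.1+110.8)/2 × 1 = 124.95
  [2→6]: (110.8+23.8)/2 × 4 = 269.2
  [6→6.5]: (23.8+19.5)/2 × 0.5 = 10.825
  Sum = 474.525 µg/L·hr
F = (AUC_ev/D_ev)/(AUC_iv/D_iv) = (474.525/75)/(887/50) = 6.327/17.74 = 0.3567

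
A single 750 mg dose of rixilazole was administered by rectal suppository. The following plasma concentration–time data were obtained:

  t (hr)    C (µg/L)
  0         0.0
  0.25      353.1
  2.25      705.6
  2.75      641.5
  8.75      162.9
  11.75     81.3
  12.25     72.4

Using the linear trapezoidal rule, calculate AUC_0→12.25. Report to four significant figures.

Trapezoidal AUC_0→12.25:
  [0→0.25]: (0.0+353.1)/2 × 0.25 = 44.1375
  [0.25→2.25]: (353.1+705.6)/2 × 2 = 1058.7
  [2.25→2.75]: (705.6+641.5)/2 × 0.5 = 336.775
  [2.75→8.75]: (641.5+162.9)/2 × 6 = 2413.2
  [8.75→11.75]: (162.9+81.3)/2 × 3 = 366.3
  [11.75→12.25]: (81.3+72.4)/2 × 0.5 = 38.425
  Sum = 4257.5375 µg/L·hr

AUC = 4258 µg/L·hr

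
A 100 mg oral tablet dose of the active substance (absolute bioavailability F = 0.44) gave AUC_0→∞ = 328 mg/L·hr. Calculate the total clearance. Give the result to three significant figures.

CL = 0.134 L/hr

CL = F × Dose / AUC_0→∞
   = 0.44 × 100 / 328 = 0.134146 L/hr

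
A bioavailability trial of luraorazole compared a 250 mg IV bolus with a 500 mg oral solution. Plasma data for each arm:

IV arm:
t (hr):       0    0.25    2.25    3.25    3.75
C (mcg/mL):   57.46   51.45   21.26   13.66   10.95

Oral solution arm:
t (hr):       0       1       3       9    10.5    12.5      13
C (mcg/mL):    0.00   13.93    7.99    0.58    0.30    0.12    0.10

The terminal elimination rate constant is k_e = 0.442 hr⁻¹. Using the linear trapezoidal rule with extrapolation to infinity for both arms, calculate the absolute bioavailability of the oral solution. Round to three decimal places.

F = 0.208

Trapezoidal AUC_0→3.75 (IV):
  [0→0.25]: (57.46+51.45)/2 × 0.25 = 13.61375
  [0.25→2.25]: (51.45+21.26)/2 × 2 = 72.71
  [2.25→3.25]: (21.26+13.66)/2 × 1 = 17.46
  [3.25→3.75]: (13.66+10.95)/2 × 0.5 = 6.1525
  Sum = 109.93625 mcg/mL·hr
IV tail: 10.95/0.442 = 24.774; AUC_iv,0→∞ = 109.93625 + 24.774 = 134.71025 mcg/mL·hr
Trapezoidal AUC_0→13 (oral solution):
  [0→1]: (0.00+13.93)/2 × 1 = 6.965
  [1→3]: (13.93+7.99)/2 × 2 = 21.92
  [3→9]: (7.99+0.58)/2 × 6 = 25.71
  [9→10.5]: (0.58+0.30)/2 × 1.5 = 0.66
  [10.5→12.5]: (0.30+0.12)/2 × 2 = 0.42
  [12.5→13]: (0.12+0.10)/2 × 0.5 = 0.055
  Sum = 55.73 mcg/mL·hr
oral solution tail: 0.10/0.442 = 0.226; AUC_ev,0→∞ = 55.73 + 0.226 = 55.956 mcg/mL·hr
F = (AUC_ev/D_ev)/(AUC_iv/D_iv) = (55.956/500)/(134.71025/250) = 0.111912/0.538841 = 0.2077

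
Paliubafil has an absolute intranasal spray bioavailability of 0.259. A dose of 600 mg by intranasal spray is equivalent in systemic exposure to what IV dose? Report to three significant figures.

D_iv = 155 mg

Systemic exposure from an extravascular dose = F × D_ev, so the equivalent IV dose is F × D_ev.
D_iv = F × D_ev = 0.259 × 600 = 155.4 mg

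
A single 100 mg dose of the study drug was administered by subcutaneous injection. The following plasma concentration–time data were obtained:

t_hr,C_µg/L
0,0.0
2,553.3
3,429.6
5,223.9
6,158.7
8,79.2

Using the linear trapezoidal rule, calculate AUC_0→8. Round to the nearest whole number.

Trapezoidal AUC_0→8:
  [0→2]: (0.0+553.3)/2 × 2 = 553.3
  [2→3]: (553.3+429.6)/2 × 1 = 491.45
  [3→5]: (429.6+223.9)/2 × 2 = 653.5
  [5→6]: (223.9+158.7)/2 × 1 = 191.3
  [6→8]: (158.7+79.2)/2 × 2 = 237.9
  Sum = 2127.45 µg/L·hr

AUC = 2127 µg/L·hr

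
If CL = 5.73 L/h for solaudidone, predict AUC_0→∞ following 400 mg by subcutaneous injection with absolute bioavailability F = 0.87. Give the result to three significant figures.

AUC_0→∞ = F × Dose / CL
        = 0.87 × 400 / 5.73 = 60.733 mg/L·h

AUC = 60.7 mg/L·h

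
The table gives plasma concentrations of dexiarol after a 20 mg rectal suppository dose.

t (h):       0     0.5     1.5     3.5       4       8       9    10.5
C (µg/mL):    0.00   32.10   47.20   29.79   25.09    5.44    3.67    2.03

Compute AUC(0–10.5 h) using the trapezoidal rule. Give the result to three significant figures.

AUC = 208 µg/mL·h

Trapezoidal AUC_0→10.5:
  [0→0.5]: (0.00+32.10)/2 × 0.5 = 8.025
  [0.5→1.5]: (32.10+47.20)/2 × 1 = 39.65
  [1.5→3.5]: (47.20+29.79)/2 × 2 = 76.99
  [3.5→4]: (29.79+25.09)/2 × 0.5 = 13.72
  [4→8]: (25.09+5.44)/2 × 4 = 61.06
  [8→9]: (5.44+3.67)/2 × 1 = 4.555
  [9→10.5]: (3.67+2.03)/2 × 1.5 = 4.275
  Sum = 208.275 µg/mL·h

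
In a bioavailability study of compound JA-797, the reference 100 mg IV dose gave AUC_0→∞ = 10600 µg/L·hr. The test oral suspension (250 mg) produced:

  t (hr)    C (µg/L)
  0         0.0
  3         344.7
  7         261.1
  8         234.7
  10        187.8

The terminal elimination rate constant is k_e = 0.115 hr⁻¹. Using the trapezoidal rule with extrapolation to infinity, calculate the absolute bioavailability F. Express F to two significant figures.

Trapezoidal AUC_0→10 (oral suspension):
  [0→3]: (0.0+344.7)/2 × 3 = 517.05
  [3→7]: (344.7+261.1)/2 × 4 = 1211.6
  [7→8]: (261.1+234.7)/2 × 1 = 247.9
  [8→10]: (234.7+187.8)/2 × 2 = 422.5
  Sum = 2399.05 µg/L·hr
Tail: C_last/k_e = 187.8/0.115 = 1633.043
AUC_0→∞ (oral suspension) = 2399.05 + 1633.043 = 4032.093 µg/L·hr
F = (AUC_ev/D_ev)/(AUC_iv/D_iv) = (4032.093/250)/(10600/100) = 16.128372/106 = 0.1522

F = 0.15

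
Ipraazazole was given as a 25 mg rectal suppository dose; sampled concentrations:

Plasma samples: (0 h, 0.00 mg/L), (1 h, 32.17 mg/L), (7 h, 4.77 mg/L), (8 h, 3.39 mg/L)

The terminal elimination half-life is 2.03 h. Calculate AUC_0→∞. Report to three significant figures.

AUC = 141 mg/L·h

Trapezoidal AUC_0→8:
  [0→1]: (0.00+32.17)/2 × 1 = 16.085
  [1→7]: (32.17+4.77)/2 × 6 = 110.82
  [7→8]: (4.77+3.39)/2 × 1 = 4.08
  Sum = 130.985 mg/L·h
k_e = ln2 / t½ = 0.693147 / 2.03 = 0.3415 h^-1
Extrapolated tail: C_last / k_e = 3.39 / 0.3415 = 9.927
AUC_0→∞ = 130.985 + 9.927 = 140.912 mg/L·h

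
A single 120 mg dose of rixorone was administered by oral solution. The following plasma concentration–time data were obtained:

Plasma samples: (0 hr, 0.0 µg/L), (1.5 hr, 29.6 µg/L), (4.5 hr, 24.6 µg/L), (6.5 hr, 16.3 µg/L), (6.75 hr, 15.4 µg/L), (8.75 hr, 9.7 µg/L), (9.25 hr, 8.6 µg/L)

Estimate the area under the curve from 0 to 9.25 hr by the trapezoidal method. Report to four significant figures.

AUC = 178.0 µg/L·hr

Trapezoidal AUC_0→9.25:
  [0→1.5]: (0.0+29.6)/2 × 1.5 = 22.2
  [1.5→4.5]: (29.6+24.6)/2 × 3 = 81.3
  [4.5→6.5]: (24.6+16.3)/2 × 2 = 40.9
  [6.5→6.75]: (16.3+15.4)/2 × 0.25 = 3.9625
  [6.75→8.75]: (15.4+9.7)/2 × 2 = 25.1
  [8.75→9.25]: (9.7+8.6)/2 × 0.5 = 4.575
  Sum = 178.0375 µg/L·hr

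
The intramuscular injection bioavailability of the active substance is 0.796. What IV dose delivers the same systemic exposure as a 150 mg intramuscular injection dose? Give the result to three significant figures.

D_iv = 119 mg

Systemic exposure from an extravascular dose = F × D_ev, so the equivalent IV dose is F × D_ev.
D_iv = F × D_ev = 0.796 × 150 = 119.4 mg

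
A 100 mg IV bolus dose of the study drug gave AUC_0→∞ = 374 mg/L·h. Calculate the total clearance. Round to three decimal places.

CL = Dose_iv / AUC_0→∞
   = 100 / 374 = 0.26738 L/h

CL = 0.267 L/h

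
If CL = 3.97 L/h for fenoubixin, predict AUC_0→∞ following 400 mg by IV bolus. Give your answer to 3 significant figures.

AUC = 101 mg/L·h

AUC_0→∞ = Dose_iv / CL
        = 400 / 3.97 = 100.756 mg/L·h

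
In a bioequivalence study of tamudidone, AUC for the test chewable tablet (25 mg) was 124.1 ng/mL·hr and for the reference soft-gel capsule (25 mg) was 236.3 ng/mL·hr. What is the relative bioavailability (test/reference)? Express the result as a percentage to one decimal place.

F_rel = 52.5%

F_rel = (AUC_test/D_test) / (AUC_ref/D_ref)
      = (124.1/25) / (236.3/25)
      = 4.964 / 9.452 = 0.5252 = 52.52%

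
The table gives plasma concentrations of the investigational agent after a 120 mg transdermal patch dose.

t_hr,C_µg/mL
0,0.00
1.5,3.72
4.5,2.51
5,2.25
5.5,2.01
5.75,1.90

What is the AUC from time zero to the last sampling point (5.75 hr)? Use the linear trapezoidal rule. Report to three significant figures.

AUC = 14.9 µg/mL·hr

Trapezoidal AUC_0→5.75:
  [0→1.5]: (0.00+3.72)/2 × 1.5 = 2.79
  [1.5→4.5]: (3.72+2.51)/2 × 3 = 9.345
  [4.5→5]: (2.51+2.25)/2 × 0.5 = 1.19
  [5→5.5]: (2.25+2.01)/2 × 0.5 = 1.065
  [5.5→5.75]: (2.01+1.90)/2 × 0.25 = 0.48875
  Sum = 14.87875 µg/mL·hr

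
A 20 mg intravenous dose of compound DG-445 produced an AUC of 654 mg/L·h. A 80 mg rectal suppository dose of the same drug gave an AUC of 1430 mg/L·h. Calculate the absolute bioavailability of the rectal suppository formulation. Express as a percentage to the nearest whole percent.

F = (AUC_ev / D_ev) / (AUC_iv / D_iv)
  = (1430/80) / (654/20)
  = 17.875 / 32.7 = 0.5466
  = 54.66%

F = 55%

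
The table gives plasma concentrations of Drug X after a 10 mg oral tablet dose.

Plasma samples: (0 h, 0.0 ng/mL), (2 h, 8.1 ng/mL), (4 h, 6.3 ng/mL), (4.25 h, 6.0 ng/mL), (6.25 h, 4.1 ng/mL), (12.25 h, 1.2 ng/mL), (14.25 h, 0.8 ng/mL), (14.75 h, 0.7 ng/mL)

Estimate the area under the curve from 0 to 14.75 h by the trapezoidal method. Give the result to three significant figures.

AUC = 52.4 ng/mL·h

Trapezoidal AUC_0→14.75:
  [0→2]: (0.0+8.1)/2 × 2 = 8.1
  [2→4]: (8.1+6.3)/2 × 2 = 14.4
  [4→4.25]: (6.3+6.0)/2 × 0.25 = 1.5375
  [4.25→6.25]: (6.0+4.1)/2 × 2 = 10.1
  [6.25→12.25]: (4.1+1.2)/2 × 6 = 15.9
  [12.25→14.25]: (1.2+0.8)/2 × 2 = 2.0
  [14.25→14.75]: (0.8+0.7)/2 × 0.5 = 0.375
  Sum = 52.4125 ng/mL·h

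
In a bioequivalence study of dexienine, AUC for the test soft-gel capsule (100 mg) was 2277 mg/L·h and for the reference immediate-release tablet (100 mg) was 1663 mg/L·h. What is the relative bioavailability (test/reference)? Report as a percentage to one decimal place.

F_rel = 136.9%

F_rel = (AUC_test/D_test) / (AUC_ref/D_ref)
      = (2277/100) / (1663/100)
      = 22.77 / 16.63 = 1.3692 = 136.92%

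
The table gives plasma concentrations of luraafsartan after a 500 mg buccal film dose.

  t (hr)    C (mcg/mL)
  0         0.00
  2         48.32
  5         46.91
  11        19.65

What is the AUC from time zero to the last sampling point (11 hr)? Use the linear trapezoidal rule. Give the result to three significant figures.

Trapezoidal AUC_0→11:
  [0→2]: (0.00+48.32)/2 × 2 = 48.32
  [2→5]: (48.32+46.91)/2 × 3 = 142.845
  [5→11]: (46.91+19.65)/2 × 6 = 199.68
  Sum = 390.845 mcg/mL·hr

AUC = 391 mcg/mL·hr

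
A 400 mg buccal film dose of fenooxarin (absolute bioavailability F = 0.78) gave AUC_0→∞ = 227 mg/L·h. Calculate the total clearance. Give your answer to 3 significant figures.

CL = 1.37 L/h

CL = F × Dose / AUC_0→∞
   = 0.78 × 400 / 227 = 1.37445 L/h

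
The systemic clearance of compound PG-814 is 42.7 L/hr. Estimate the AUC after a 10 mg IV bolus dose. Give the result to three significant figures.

AUC = 0.234 mg/L·hr

AUC_0→∞ = Dose_iv / CL
        = 10 / 42.7 = 0.234192 mg/L·hr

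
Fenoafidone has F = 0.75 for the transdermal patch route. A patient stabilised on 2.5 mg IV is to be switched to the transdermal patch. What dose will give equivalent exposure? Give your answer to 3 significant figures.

D_transdermal = 3.33 mg

For equal systemic exposure: F × D_ev = D_iv
D_ev = D_iv / F = 2.5 / 0.75 = 3.33333 mg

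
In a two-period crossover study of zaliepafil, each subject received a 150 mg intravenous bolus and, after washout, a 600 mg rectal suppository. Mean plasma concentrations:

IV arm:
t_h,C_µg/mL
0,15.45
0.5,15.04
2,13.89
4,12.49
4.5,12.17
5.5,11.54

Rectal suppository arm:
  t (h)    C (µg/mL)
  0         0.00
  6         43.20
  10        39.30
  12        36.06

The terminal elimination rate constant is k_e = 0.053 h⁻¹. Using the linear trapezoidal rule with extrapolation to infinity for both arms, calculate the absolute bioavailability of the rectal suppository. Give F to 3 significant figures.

Trapezoidal AUC_0→5.5 (IV):
  [0→0.5]: (15.45+15.04)/2 × 0.5 = 7.6225
  [0.5→2]: (15.04+13.89)/2 × 1.5 = 21.6975
  [2→4]: (13.89+12.49)/2 × 2 = 26.38
  [4→4.5]: (12.49+12.17)/2 × 0.5 = 6.165
  [4.5→5.5]: (12.17+11.54)/2 × 1 = 11.855
  Sum = 73.72 µg/mL·h
IV tail: 11.54/0.053 = 217.736; AUC_iv,0→∞ = 73.72 + 217.736 = 291.456 µg/mL·h
Trapezoidal AUC_0→12 (rectal suppository):
  [0→6]: (0.00+43.20)/2 × 6 = 129.6
  [6→10]: (43.20+39.30)/2 × 4 = 165.0
  [10→12]: (39.30+36.06)/2 × 2 = 75.36
  Sum = 369.96 µg/mL·h
rectal suppository tail: 36.06/0.053 = 680.377; AUC_ev,0→∞ = 369.96 + 680.377 = 1050.337 µg/mL·h
F = (AUC_ev/D_ev)/(AUC_iv/D_iv) = (1050.337/600)/(291.456/150) = 1.75056/1.94304 = 0.9009

F = 0.901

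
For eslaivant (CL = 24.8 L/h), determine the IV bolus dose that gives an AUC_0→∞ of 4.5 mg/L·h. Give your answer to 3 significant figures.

Dose = 112 mg

Dose_iv = CL × AUC_0→∞
     = 24.8 × 4.5 = 111.6 mg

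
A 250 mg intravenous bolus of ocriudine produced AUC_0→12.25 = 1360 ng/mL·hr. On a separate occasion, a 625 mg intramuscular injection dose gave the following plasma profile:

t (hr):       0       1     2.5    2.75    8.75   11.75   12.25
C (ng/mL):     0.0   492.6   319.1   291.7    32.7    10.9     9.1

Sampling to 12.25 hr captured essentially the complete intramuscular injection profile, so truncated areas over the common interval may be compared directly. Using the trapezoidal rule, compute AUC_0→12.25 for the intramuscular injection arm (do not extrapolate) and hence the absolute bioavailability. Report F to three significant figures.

F = 0.581

Trapezoidal AUC_0→12.25 (intramuscular injection):
  [0→1]: (0.0+492.6)/2 × 1 = 246.3
  [1→2.5]: (492.6+319.1)/2 × 1.5 = 608.775
  [2.5→2.75]: (319.1+291.7)/2 × 0.25 = 76.35
  [2.75→8.75]: (291.7+32.7)/2 × 6 = 973.2
  [8.75→11.75]: (32.7+10.9)/2 × 3 = 65.4
  [11.75→12.25]: (10.9+9.1)/2 × 0.5 = 5.0
  Sum = 1975.025 ng/mL·hr
F = (AUC_ev/D_ev)/(AUC_iv/D_iv) = (1975.025/625)/(1360/250) = 3.16004/5.44 = 0.5809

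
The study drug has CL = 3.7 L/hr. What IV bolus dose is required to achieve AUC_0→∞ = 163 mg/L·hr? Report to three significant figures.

Dose_iv = CL × AUC_0→∞
     = 3.7 × 163 = 603.1 mg

Dose = 603 mg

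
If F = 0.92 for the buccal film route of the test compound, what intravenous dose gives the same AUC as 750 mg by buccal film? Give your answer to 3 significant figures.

D_iv = 690 mg

Systemic exposure from an extravascular dose = F × D_ev, so the equivalent IV dose is F × D_ev.
D_iv = F × D_ev = 0.92 × 750 = 690 mg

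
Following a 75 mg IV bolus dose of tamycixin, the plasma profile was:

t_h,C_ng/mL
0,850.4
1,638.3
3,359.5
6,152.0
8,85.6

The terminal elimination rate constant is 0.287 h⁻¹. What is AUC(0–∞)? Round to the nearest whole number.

Trapezoidal AUC_0→8:
  [0→1]: (850.4+638.3)/2 × 1 = 744.35
  [1→3]: (638.3+359.5)/2 × 2 = 997.8
  [3→6]: (359.5+152.0)/2 × 3 = 767.25
  [6→8]: (152.0+85.6)/2 × 2 = 237.6
  Sum = 2747.0 ng/mL·h
Extrapolated tail: C_last / k_e = 85.6 / 0.287 = 298.258
AUC_0→∞ = 2747.0 + 298.258 = 3045.258 ng/mL·h

AUC = 3045 ng/mL·h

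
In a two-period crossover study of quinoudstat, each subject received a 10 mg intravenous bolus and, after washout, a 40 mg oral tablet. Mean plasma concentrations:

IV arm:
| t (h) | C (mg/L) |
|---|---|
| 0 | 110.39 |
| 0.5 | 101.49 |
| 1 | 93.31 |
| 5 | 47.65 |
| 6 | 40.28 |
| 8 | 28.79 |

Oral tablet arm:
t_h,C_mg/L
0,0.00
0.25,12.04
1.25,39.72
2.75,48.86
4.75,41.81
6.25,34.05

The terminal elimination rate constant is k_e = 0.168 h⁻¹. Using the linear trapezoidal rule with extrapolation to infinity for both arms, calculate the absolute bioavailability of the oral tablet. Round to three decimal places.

F = 0.166

Trapezoidal AUC_0→8 (IV):
  [0→0.5]: (110.39+101.49)/2 × 0.5 = 52.97
  [0.5→1]: (101.49+93.31)/2 × 0.5 = 48.7
  [1→5]: (93.31+47.65)/2 × 4 = 281.92
  [5→6]: (47.65+40.28)/2 × 1 = 43.965
  [6→8]: (40.28+28.79)/2 × 2 = 69.07
  Sum = 496.625 mg/L·h
IV tail: 28.79/0.168 = 171.369; AUC_iv,0→∞ = 496.625 + 171.369 = 667.994 mg/L·h
Trapezoidal AUC_0→6.25 (oral tablet):
  [0→0.25]: (0.00+12.04)/2 × 0.25 = 1.505
  [0.25→1.25]: (12.04+39.72)/2 × 1 = 25.88
  [1.25→2.75]: (39.72+48.86)/2 × 1.5 = 66.435
  [2.75→4.75]: (48.86+41.81)/2 × 2 = 90.67
  [4.75→6.25]: (41.81+34.05)/2 × 1.5 = 56.895
  Sum = 241.385 mg/L·h
oral tablet tail: 34.05/0.168 = 202.679; AUC_ev,0→∞ = 241.385 + 202.679 = 444.064 mg/L·h
F = (AUC_ev/D_ev)/(AUC_iv/D_iv) = (444.064/40)/(667.994/10) = 11.1016/66.7994 = 0.1662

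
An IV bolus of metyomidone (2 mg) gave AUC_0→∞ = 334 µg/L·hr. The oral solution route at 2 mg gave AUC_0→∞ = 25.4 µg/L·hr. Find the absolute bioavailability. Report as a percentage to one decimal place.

F = (AUC_ev / D_ev) / (AUC_iv / D_iv)
  = (25.4/2) / (334/2)
  = 12.7 / 167 = 0.0760
  = 7.60%

F = 7.6%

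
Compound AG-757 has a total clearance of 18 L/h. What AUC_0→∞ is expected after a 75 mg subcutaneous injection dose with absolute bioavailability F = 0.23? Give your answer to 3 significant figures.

AUC = 0.958 mg/L·h

AUC_0→∞ = F × Dose / CL
        = 0.23 × 75 / 18 = 0.958333 mg/L·h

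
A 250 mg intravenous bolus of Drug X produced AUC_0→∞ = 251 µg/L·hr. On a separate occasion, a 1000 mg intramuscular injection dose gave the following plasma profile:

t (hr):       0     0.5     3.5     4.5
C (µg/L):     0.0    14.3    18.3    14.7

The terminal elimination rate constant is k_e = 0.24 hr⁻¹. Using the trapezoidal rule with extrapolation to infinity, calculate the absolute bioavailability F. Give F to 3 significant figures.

Trapezoidal AUC_0→4.5 (intramuscular injection):
  [0→0.5]: (0.0+14.3)/2 × 0.5 = 3.575
  [0.5→3.5]: (14.3+18.3)/2 × 3 = 48.9
  [3.5→4.5]: (18.3+14.7)/2 × 1 = 16.5
  Sum = 68.975 µg/L·hr
Tail: C_last/k_e = 14.7/0.24 = 61.250
AUC_0→∞ (intramuscular injection) = 68.975 + 61.250 = 130.225 µg/L·hr
F = (AUC_ev/D_ev)/(AUC_iv/D_iv) = (130.225/1000)/(251/250) = 0.130225/1.004 = 0.1297

F = 0.130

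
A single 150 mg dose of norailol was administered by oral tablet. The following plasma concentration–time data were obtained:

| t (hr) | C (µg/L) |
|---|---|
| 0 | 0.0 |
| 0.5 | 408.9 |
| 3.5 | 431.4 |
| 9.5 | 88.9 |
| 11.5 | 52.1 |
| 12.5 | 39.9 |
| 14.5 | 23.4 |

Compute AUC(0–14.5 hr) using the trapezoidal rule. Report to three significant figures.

AUC = 3170 µg/L·hr

Trapezoidal AUC_0→14.5:
  [0→0.5]: (0.0+408.9)/2 × 0.5 = 102.225
  [0.5→3.5]: (408.9+431.4)/2 × 3 = 1260.45
  [3.5→9.5]: (431.4+88.9)/2 × 6 = 1560.9
  [9.5→11.5]: (88.9+52.1)/2 × 2 = 141.0
  [11.5→12.5]: (52.1+39.9)/2 × 1 = 46.0
  [12.5→14.5]: (39.9+23.4)/2 × 2 = 63.3
  Sum = 3173.875 µg/L·hr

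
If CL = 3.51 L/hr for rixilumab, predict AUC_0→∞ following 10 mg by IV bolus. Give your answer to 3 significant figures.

AUC = 2.85 mg/L·hr

AUC_0→∞ = Dose_iv / CL
        = 10 / 3.51 = 2.849 mg/L·hr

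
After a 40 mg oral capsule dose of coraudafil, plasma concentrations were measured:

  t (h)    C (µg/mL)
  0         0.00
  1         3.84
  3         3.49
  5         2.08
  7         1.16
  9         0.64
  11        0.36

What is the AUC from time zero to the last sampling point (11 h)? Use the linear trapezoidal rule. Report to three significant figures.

Trapezoidal AUC_0→11:
  [0→1]: (0.00+3.84)/2 × 1 = 1.92
  [1→3]: (3.84+3.49)/2 × 2 = 7.33
  [3→5]: (3.49+2.08)/2 × 2 = 5.57
  [5→7]: (2.08+1.16)/2 × 2 = 3.24
  [7→9]: (1.16+0.64)/2 × 2 = 1.8
  [9→11]: (0.64+0.36)/2 × 2 = 1.0
  Sum = 20.86 µg/mL·h

AUC = 20.9 µg/mL·h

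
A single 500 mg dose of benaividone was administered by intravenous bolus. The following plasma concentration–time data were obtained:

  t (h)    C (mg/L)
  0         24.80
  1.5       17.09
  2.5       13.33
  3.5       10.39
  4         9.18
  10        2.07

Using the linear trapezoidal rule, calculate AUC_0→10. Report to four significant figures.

Trapezoidal AUC_0→10:
  [0→1.5]: (24.80+17.09)/2 × 1.5 = 31.4175
  [1.5→2.5]: (17.09+13.33)/2 × 1 = 15.21
  [2.5→3.5]: (13.33+10.39)/2 × 1 = 11.86
  [3.5→4]: (10.39+9.18)/2 × 0.5 = 4.8925
  [4→10]: (9.18+2.07)/2 × 6 = 33.75
  Sum = 97.13 mg/L·h

AUC = 97.13 mg/L·h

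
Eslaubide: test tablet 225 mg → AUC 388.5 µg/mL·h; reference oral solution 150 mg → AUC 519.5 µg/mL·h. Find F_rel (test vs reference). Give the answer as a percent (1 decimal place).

F_rel = 49.9%

F_rel = (AUC_test/D_test) / (AUC_ref/D_ref)
      = (388.5/225) / (519.5/150)
      = 1.72667 / 3.46333 = 0.4986 = 49.86%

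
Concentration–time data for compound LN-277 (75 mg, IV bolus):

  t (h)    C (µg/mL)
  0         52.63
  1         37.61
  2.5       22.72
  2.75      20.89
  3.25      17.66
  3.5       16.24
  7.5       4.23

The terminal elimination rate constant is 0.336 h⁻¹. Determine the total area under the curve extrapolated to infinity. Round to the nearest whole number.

AUC = 163 µg/mL·h

Trapezoidal AUC_0→7.5:
  [0→1]: (52.63+37.61)/2 × 1 = 45.12
  [1→2.5]: (37.61+22.72)/2 × 1.5 = 45.2475
  [2.5→2.75]: (22.72+20.89)/2 × 0.25 = 5.45125
  [2.75→3.25]: (20.89+17.66)/2 × 0.5 = 9.6375
  [3.25→3.5]: (17.66+16.24)/2 × 0.25 = 4.2375
  [3.5→7.5]: (16.24+4.23)/2 × 4 = 40.94
  Sum = 150.63375 µg/mL·h
Extrapolated tail: C_last / k_e = 4.23 / 0.336 = 12.589
AUC_0→∞ = 150.63375 + 12.589 = 163.22275 µg/mL·h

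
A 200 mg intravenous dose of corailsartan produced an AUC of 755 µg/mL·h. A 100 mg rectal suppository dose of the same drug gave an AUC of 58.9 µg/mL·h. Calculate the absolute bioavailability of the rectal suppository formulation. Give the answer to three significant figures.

F = (AUC_ev / D_ev) / (AUC_iv / D_iv)
  = (58.9/100) / (755/200)
  = 0.589 / 3.775 = 0.1560

F = 0.156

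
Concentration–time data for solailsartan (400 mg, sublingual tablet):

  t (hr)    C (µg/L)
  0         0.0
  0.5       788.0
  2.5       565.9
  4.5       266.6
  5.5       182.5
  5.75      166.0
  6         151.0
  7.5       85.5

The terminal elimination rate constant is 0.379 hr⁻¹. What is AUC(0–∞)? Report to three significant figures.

AUC = 3090 µg/L·hr

Trapezoidal AUC_0→7.5:
  [0→0.5]: (0.0+788.0)/2 × 0.5 = 197.0
  [0.5→2.5]: (788.0+565.9)/2 × 2 = 1353.9
  [2.5→4.5]: (565.9+266.6)/2 × 2 = 832.5
  [4.5→5.5]: (266.6+182.5)/2 × 1 = 224.55
  [5.5→5.75]: (182.5+166.0)/2 × 0.25 = 43.5625
  [5.75→6]: (166.0+151.0)/2 × 0.25 = 39.625
  [6→7.5]: (151.0+85.5)/2 × 1.5 = 177.375
  Sum = 2868.5125 µg/L·hr
Extrapolated tail: C_last / k_e = 85.5 / 0.379 = 225.594
AUC_0→∞ = 2868.5125 + 225.594 = 3094.1065 µg/L·hr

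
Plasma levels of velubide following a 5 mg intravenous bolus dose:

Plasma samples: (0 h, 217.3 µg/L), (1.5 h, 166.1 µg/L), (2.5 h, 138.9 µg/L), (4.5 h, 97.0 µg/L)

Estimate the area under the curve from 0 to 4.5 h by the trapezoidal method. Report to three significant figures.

Trapezoidal AUC_0→4.5:
  [0→1.5]: (217.3+166.1)/2 × 1.5 = 287.55
  [1.5→2.5]: (166.1+138.9)/2 × 1 = 152.5
  [2.5→4.5]: (138.9+97.0)/2 × 2 = 235.9
  Sum = 675.95 µg/L·h

AUC = 676 µg/L·h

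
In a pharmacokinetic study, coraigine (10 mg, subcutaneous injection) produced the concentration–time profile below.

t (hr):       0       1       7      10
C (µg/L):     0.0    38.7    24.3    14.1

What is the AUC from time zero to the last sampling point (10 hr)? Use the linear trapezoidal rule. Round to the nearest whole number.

Trapezoidal AUC_0→10:
  [0→1]: (0.0+38.7)/2 × 1 = 19.35
  [1→7]: (38.7+24.3)/2 × 6 = 189.0
  [7→10]: (24.3+14.1)/2 × 3 = 57.6
  Sum = 265.95 µg/L·hr

AUC = 266 µg/L·hr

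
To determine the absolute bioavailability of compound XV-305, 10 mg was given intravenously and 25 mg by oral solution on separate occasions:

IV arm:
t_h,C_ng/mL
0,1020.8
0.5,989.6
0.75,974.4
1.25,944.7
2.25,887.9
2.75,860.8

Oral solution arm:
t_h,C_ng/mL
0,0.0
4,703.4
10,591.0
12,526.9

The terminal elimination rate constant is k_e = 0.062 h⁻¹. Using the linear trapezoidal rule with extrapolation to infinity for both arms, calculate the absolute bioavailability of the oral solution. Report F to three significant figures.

F = 0.362

Trapezoidal AUC_0→2.75 (IV):
  [0→0.5]: (1020.8+989.6)/2 × 0.5 = 502.6
  [0.5→0.75]: (989.6+974.4)/2 × 0.25 = 245.5
  [0.75→1.25]: (974.4+944.7)/2 × 0.5 = 479.775
  [1.25→2.25]: (944.7+887.9)/2 × 1 = 916.3
  [2.25→2.75]: (887.9+860.8)/2 × 0.5 = 437.175
  Sum = 2581.35 ng/mL·h
IV tail: 860.8/0.062 = 13883.871; AUC_iv,0→∞ = 2581.35 + 13883.871 = 16465.221 ng/mL·h
Trapezoidal AUC_0→12 (oral solution):
  [0→4]: (0.0+703.4)/2 × 4 = 1406.8
  [4→10]: (703.4+591.0)/2 × 6 = 3883.2
  [10→12]: (591.0+526.9)/2 × 2 = 1117.9
  Sum = 6407.9 ng/mL·h
oral solution tail: 526.9/0.062 = 8498.387; AUC_ev,0→∞ = 6407.9 + 8498.387 = 14906.287 ng/mL·h
F = (AUC_ev/D_ev)/(AUC_iv/D_iv) = (14906.287/25)/(16465.221/10) = 596.25148/1646.5221 = 0.3621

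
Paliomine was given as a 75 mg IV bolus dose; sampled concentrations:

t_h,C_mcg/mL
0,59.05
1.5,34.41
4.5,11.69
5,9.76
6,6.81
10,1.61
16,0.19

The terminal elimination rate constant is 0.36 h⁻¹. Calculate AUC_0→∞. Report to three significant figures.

Trapezoidal AUC_0→16:
  [0→1.5]: (59.05+34.41)/2 × 1.5 = 70.095
  [1.5→4.5]: (34.41+11.69)/2 × 3 = 69.15
  [4.5→5]: (11.69+9.76)/2 × 0.5 = 5.3625
  [5→6]: (9.76+6.81)/2 × 1 = 8.285
  [6→10]: (6.81+1.61)/2 × 4 = 16.84
  [10→16]: (1.61+0.19)/2 × 6 = 5.4
  Sum = 175.1325 mcg/mL·h
Extrapolated tail: C_last / k_e = 0.19 / 0.36 = 0.528
AUC_0→∞ = 175.1325 + 0.528 = 175.6605 mcg/mL·h

AUC = 176 mcg/mL·h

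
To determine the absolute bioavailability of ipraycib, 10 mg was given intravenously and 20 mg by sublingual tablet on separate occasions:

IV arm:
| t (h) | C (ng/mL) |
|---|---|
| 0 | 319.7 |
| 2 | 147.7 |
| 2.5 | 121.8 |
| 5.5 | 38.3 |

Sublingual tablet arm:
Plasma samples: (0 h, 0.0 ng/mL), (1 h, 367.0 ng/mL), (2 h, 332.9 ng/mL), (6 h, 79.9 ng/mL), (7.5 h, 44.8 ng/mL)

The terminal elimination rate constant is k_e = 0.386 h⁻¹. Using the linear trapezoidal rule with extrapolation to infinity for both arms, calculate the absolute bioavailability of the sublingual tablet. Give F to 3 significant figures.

F = 0.897

Trapezoidal AUC_0→5.5 (IV):
  [0→2]: (319.7+147.7)/2 × 2 = 467.4
  [2→2.5]: (147.7+121.8)/2 × 0.5 = 67.375
  [2.5→5.5]: (121.8+38.3)/2 × 3 = 240.15
  Sum = 774.925 ng/mL·h
IV tail: 38.3/0.386 = 99.223; AUC_iv,0→∞ = 774.925 + 99.223 = 874.148 ng/mL·h
Trapezoidal AUC_0→7.5 (sublingual tablet):
  [0→1]: (0.0+367.0)/2 × 1 = 183.5
  [1→2]: (367.0+332.9)/2 × 1 = 349.95
  [2→6]: (332.9+79.9)/2 × 4 = 825.6
  [6→7.5]: (79.9+44.8)/2 × 1.5 = 93.525
  Sum = 1452.575 ng/mL·h
sublingual tablet tail: 44.8/0.386 = 116.062; AUC_ev,0→∞ = 1452.575 + 116.062 = 1568.637 ng/mL·h
F = (AUC_ev/D_ev)/(AUC_iv/D_iv) = (1568.637/20)/(874.148/10) = 78.43185/87.4148 = 0.8972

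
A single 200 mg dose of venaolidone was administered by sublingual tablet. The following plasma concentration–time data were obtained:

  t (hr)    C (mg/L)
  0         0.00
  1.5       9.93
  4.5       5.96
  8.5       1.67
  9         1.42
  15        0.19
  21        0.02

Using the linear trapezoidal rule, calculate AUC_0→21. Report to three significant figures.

Trapezoidal AUC_0→21:
  [0→1.5]: (0.00+9.93)/2 × 1.5 = 7.4475
  [1.5→4.5]: (9.93+5.96)/2 × 3 = 23.835
  [4.5→8.5]: (5.96+1.67)/2 × 4 = 15.26
  [8.5→9]: (1.67+1.42)/2 × 0.5 = 0.7725
  [9→15]: (1.42+0.19)/2 × 6 = 4.83
  [15→21]: (0.19+0.02)/2 × 6 = 0.63
  Sum = 52.775 mg/L·hr

AUC = 52.8 mg/L·hr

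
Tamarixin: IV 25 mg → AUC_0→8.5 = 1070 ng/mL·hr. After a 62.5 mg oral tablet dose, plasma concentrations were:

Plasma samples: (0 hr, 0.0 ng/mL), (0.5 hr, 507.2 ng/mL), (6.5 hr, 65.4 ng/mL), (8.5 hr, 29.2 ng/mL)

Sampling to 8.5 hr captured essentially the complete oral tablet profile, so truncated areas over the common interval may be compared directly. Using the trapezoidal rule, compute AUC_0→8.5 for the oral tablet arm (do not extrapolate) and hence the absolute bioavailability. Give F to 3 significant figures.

Trapezoidal AUC_0→8.5 (oral tablet):
  [0→0.5]: (0.0+507.2)/2 × 0.5 = 126.8
  [0.5→6.5]: (507.2+65.4)/2 × 6 = 1717.8
  [6.5→8.5]: (65.4+29.2)/2 × 2 = 94.6
  Sum = 1939.2 ng/mL·hr
F = (AUC_ev/D_ev)/(AUC_iv/D_iv) = (1939.2/62.5)/(1070/25) = 31.0272/42.8 = 0.7249

F = 0.725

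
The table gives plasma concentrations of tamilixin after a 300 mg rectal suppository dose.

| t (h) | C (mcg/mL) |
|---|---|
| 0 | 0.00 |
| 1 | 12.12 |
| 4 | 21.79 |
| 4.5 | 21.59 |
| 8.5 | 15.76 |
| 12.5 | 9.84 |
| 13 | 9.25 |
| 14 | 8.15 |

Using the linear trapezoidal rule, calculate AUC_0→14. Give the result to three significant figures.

Trapezoidal AUC_0→14:
  [0→1]: (0.00+12.12)/2 × 1 = 6.06
  [1→4]: (12.12+21.79)/2 × 3 = 50.865
  [4→4.5]: (21.79+21.59)/2 × 0.5 = 10.845
  [4.5→8.5]: (21.59+15.76)/2 × 4 = 74.7
  [8.5→12.5]: (15.76+9.84)/2 × 4 = 51.2
  [12.5→13]: (9.84+9.25)/2 × 0.5 = 4.7725
  [13→14]: (9.25+8.15)/2 × 1 = 8.7
  Sum = 207.1425 mcg/mL·h

AUC = 207 mcg/mL·h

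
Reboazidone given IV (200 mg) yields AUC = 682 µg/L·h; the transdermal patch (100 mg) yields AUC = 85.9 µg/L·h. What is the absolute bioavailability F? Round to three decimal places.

F = (AUC_ev / D_ev) / (AUC_iv / D_iv)
  = (85.9/100) / (682/200)
  = 0.859 / 3.41 = 0.2519

F = 0.252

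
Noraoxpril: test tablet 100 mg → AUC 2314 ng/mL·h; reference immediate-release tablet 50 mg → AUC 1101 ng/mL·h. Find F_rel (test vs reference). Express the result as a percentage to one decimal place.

F_rel = (AUC_test/D_test) / (AUC_ref/D_ref)
      = (2314/100) / (1101/50)
      = 23.14 / 22.02 = 1.0509 = 105.09%

F_rel = 105.1%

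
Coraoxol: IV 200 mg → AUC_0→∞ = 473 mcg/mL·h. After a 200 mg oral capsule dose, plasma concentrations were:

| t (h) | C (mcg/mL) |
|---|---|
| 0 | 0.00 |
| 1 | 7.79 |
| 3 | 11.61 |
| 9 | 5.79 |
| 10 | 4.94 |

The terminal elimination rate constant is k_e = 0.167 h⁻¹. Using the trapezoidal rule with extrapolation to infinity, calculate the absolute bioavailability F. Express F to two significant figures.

F = 0.23

Trapezoidal AUC_0→10 (oral capsule):
  [0→1]: (0.00+7.79)/2 × 1 = 3.895
  [1→3]: (7.79+11.61)/2 × 2 = 19.4
  [3→9]: (11.61+5.79)/2 × 6 = 52.2
  [9→10]: (5.79+4.94)/2 × 1 = 5.365
  Sum = 80.86 mcg/mL·h
Tail: C_last/k_e = 4.94/0.167 = 29.581
AUC_0→∞ (oral capsule) = 80.86 + 29.581 = 110.441 mcg/mL·h
F = (AUC_ev/D_ev)/(AUC_iv/D_iv) = (110.441/200)/(473/200) = 0.552205/2.365 = 0.2335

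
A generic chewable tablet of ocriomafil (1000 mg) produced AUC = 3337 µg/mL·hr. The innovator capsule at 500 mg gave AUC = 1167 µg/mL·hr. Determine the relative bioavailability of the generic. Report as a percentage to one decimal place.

F_rel = 143.0%

F_rel = (AUC_test/D_test) / (AUC_ref/D_ref)
      = (3337/1000) / (1167/500)
      = 3.337 / 2.334 = 1.4297 = 142.97%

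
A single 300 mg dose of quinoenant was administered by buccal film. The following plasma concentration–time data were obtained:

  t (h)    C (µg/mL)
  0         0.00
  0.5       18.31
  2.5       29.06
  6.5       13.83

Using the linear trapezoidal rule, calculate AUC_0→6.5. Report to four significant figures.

AUC = 137.7 µg/mL·h

Trapezoidal AUC_0→6.5:
  [0→0.5]: (0.00+18.31)/2 × 0.5 = 4.5775
  [0.5→2.5]: (18.31+29.06)/2 × 2 = 47.37
  [2.5→6.5]: (29.06+13.83)/2 × 4 = 85.78
  Sum = 137.7275 µg/mL·h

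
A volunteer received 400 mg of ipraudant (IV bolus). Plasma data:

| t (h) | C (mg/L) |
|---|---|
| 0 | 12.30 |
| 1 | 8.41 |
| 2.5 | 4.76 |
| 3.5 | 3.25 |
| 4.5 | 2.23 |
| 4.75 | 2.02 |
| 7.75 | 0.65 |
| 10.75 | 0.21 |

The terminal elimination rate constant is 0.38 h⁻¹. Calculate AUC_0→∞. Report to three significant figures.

Trapezoidal AUC_0→10.75:
  [0→1]: (12.30+8.41)/2 × 1 = 10.355
  [1→2.5]: (8.41+4.76)/2 × 1.5 = 9.8775
  [2.5→3.5]: (4.76+3.25)/2 × 1 = 4.005
  [3.5→4.5]: (3.25+2.23)/2 × 1 = 2.74
  [4.5→4.75]: (2.23+2.02)/2 × 0.25 = 0.53125
  [4.75→7.75]: (2.02+0.65)/2 × 3 = 4.005
  [7.75→10.75]: (0.65+0.21)/2 × 3 = 1.29
  Sum = 32.80375 mg/L·h
Extrapolated tail: C_last / k_e = 0.21 / 0.38 = 0.553
AUC_0→∞ = 32.80375 + 0.553 = 33.35675 mg/L·h

AUC = 33.4 mg/L·h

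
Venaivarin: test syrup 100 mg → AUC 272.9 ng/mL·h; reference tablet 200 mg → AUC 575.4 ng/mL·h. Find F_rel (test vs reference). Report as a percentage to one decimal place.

F_rel = 94.9%

F_rel = (AUC_test/D_test) / (AUC_ref/D_ref)
      = (272.9/100) / (575.4/200)
      = 2.729 / 2.877 = 0.9486 = 94.86%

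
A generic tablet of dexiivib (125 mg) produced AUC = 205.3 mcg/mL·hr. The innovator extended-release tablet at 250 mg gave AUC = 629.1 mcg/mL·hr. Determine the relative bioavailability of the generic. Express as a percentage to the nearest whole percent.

F_rel = 65%

F_rel = (AUC_test/D_test) / (AUC_ref/D_ref)
      = (205.3/125) / (629.1/250)
      = 1.6424 / 2.5164 = 0.6527 = 65.27%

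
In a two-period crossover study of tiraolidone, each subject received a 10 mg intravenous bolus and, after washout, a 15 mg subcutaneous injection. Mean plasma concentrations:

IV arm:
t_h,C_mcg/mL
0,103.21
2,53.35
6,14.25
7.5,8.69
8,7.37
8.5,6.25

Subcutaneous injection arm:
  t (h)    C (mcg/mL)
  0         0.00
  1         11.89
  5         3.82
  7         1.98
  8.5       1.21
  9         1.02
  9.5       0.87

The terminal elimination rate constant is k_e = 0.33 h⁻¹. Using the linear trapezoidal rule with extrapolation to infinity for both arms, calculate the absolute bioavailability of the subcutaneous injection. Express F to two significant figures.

F = 0.098

Trapezoidal AUC_0→8.5 (IV):
  [0→2]: (103.21+53.35)/2 × 2 = 156.56
  [2→6]: (53.35+14.25)/2 × 4 = 135.2
  [6→7.5]: (14.25+8.69)/2 × 1.5 = 17.205
  [7.5→8]: (8.69+7.37)/2 × 0.5 = 4.015
  [8→8.5]: (7.37+6.25)/2 × 0.5 = 3.405
  Sum = 316.385 mcg/mL·h
IV tail: 6.25/0.33 = 18.939; AUC_iv,0→∞ = 316.385 + 18.939 = 335.324 mcg/mL·h
Trapezoidal AUC_0→9.5 (subcutaneous injection):
  [0→1]: (0.00+11.89)/2 × 1 = 5.945
  [1→5]: (11.89+3.82)/2 × 4 = 31.42
  [5→7]: (3.82+1.98)/2 × 2 = 5.8
  [7→8.5]: (1.98+1.21)/2 × 1.5 = 2.3925
  [8.5→9]: (1.21+1.02)/2 × 0.5 = 0.5575
  [9→9.5]: (1.02+0.87)/2 × 0.5 = 0.4725
  Sum = 46.5875 mcg/mL·h
subcutaneous injection tail: 0.87/0.33 = 2.636; AUC_ev,0→∞ = 46.5875 + 2.636 = 49.2235 mcg/mL·h
F = (AUC_ev/D_ev)/(AUC_iv/D_iv) = (49.2235/15)/(335.324/10) = 3.28157/33.5324 = 0.0979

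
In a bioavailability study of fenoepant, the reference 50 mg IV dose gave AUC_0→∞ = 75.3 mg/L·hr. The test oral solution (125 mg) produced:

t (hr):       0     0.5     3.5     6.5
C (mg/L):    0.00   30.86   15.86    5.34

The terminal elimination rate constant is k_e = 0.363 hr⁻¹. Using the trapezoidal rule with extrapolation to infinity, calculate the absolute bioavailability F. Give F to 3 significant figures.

F = 0.660

Trapezoidal AUC_0→6.5 (oral solution):
  [0→0.5]: (0.00+30.86)/2 × 0.5 = 7.715
  [0.5→3.5]: (30.86+15.86)/2 × 3 = 70.08
  [3.5→6.5]: (15.86+5.34)/2 × 3 = 31.8
  Sum = 109.595 mg/L·hr
Tail: C_last/k_e = 5.34/0.363 = 14.711
AUC_0→∞ (oral solution) = 109.595 + 14.711 = 124.306 mg/L·hr
F = (AUC_ev/D_ev)/(AUC_iv/D_iv) = (124.306/125)/(75.3/50) = 0.994448/1.506 = 0.6603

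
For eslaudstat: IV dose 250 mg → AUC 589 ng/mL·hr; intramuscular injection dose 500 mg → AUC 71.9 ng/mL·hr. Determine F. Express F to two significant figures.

F = 0.061

F = (AUC_ev / D_ev) / (AUC_iv / D_iv)
  = (71.9/500) / (589/250)
  = 0.1438 / 2.356 = 0.0610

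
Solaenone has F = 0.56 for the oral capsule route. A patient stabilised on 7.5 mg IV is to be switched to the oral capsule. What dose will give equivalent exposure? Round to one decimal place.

For equal systemic exposure: F × D_ev = D_iv
D_ev = D_iv / F = 7.5 / 0.56 = 13.3929 mg

D_oral = 13.4 mg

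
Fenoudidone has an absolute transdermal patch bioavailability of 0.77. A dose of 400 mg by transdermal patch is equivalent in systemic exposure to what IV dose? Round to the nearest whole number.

Systemic exposure from an extravascular dose = F × D_ev, so the equivalent IV dose is F × D_ev.
D_iv = F × D_ev = 0.77 × 400 = 308 mg

D_iv = 308 mg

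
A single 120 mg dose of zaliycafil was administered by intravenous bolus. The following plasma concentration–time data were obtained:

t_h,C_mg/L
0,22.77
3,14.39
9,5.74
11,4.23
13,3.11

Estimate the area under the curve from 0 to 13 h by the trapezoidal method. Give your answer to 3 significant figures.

Trapezoidal AUC_0→13:
  [0→3]: (22.77+14.39)/2 × 3 = 55.74
  [3→9]: (14.39+5.74)/2 × 6 = 60.39
  [9→11]: (5.74+4.23)/2 × 2 = 9.97
  [11→13]: (4.23+3.11)/2 × 2 = 7.34
  Sum = 133.44 mg/L·h

AUC = 133 mg/L·h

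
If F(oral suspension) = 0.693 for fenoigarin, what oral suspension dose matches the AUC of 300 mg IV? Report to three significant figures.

For equal systemic exposure: F × D_ev = D_iv
D_ev = D_iv / F = 300 / 0.693 = 432.9 mg

D_oral = 433 mg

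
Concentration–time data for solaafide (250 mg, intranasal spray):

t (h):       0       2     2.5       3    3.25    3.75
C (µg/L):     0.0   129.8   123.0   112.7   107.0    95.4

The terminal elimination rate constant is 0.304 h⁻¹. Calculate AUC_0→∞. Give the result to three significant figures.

Trapezoidal AUC_0→3.75:
  [0→2]: (0.0+129.8)/2 × 2 = 129.8
  [2→2.5]: (129.8+123.0)/2 × 0.5 = 63.2
  [2.5→3]: (123.0+112.7)/2 × 0.5 = 58.925
  [3→3.25]: (112.7+107.0)/2 × 0.25 = 27.4625
  [3.25→3.75]: (107.0+95.4)/2 × 0.5 = 50.6
  Sum = 329.9875 µg/L·h
Extrapolated tail: C_last / k_e = 95.4 / 0.304 = 313.816
AUC_0→∞ = 329.9875 + 313.816 = 643.8035 µg/L·h

AUC = 644 µg/L·h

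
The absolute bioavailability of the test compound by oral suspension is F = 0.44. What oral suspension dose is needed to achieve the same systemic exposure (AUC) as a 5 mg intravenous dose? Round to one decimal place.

D_oral = 11.4 mg

For equal systemic exposure: F × D_ev = D_iv
D_ev = D_iv / F = 5 / 0.44 = 11.3636 mg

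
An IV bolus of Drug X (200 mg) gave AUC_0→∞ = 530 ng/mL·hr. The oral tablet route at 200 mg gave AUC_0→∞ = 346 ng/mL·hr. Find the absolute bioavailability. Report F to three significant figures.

F = (AUC_ev / D_ev) / (AUC_iv / D_iv)
  = (346/200) / (530/200)
  = 1.73 / 2.65 = 0.6528

F = 0.653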